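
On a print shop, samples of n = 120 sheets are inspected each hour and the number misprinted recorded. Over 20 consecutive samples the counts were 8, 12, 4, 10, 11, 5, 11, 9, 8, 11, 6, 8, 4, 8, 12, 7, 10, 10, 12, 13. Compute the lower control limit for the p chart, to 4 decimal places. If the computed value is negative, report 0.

0.0026

p̄ = Σdᵢ / (k·n) = 179 / (20 × 120) = 0.07458
LCL = p̄ − 3·√(p̄(1−p̄)/n) = 0.07458 − 3 × 0.02398 = 0.00264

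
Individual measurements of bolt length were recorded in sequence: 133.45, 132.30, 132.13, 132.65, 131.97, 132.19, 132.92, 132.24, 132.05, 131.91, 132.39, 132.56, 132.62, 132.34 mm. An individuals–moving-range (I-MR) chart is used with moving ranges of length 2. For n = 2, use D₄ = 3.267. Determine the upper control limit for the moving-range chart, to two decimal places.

Moving ranges: 1.15, 0.17, 0.52, 0.68, 0.22, 0.73, 0.68, 0.19, 0.14, 0.48, 0.17, 0.06, 0.28; M̄R̄ = 5.4700 / 13 = 0.4208
UCL_MR = D₄·M̄R̄ = 3.267 × 0.4208 = 1.3747

1.37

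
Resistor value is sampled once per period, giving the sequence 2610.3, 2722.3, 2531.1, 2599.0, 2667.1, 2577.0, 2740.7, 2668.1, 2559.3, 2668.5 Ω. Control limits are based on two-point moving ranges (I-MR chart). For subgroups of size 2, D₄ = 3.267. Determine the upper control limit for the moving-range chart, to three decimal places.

Moving ranges: 112.0, 191.2, 67.9, 68.1, 90.1, 163.7, 72.6, 108.8, 109.2; M̄R̄ = 983.6000 / 9 = 109.2889
UCL_MR = D₄·M̄R̄ = 3.267 × 109.2889 = 357.0468

357.047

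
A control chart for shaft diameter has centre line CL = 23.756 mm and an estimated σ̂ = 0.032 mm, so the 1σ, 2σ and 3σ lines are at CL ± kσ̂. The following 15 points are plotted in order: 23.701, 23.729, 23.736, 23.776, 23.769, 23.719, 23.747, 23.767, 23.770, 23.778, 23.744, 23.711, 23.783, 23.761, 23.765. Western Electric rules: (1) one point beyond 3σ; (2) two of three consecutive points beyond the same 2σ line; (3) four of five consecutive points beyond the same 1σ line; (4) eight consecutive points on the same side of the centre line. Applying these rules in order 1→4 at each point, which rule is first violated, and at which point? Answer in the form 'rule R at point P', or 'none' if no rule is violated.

Zone of each point (C = within 1σ̂, B = 1σ̂–2σ̂, A = 2σ̂–3σ̂, * = beyond 3σ̂; sign = side of CL): 1:-B, 2:-C, 3:-C, 4:+C, 5:+C, 6:-B, 7:-C, 8:+C, 9:+C, 10:+C, 11:-C, 12:-B, 13:+C, 14:+C, 15:+C
No rule fires across all 15 points.

none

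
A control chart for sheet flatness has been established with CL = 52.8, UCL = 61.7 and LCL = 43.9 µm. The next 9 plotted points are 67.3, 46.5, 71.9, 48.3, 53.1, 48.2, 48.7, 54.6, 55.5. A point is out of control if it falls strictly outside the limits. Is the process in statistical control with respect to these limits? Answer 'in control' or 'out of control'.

Compare each point to [43.9, 61.7]: sample 1 = 67.3 > UCL; sample 3 = 71.9 > UCL.

out of control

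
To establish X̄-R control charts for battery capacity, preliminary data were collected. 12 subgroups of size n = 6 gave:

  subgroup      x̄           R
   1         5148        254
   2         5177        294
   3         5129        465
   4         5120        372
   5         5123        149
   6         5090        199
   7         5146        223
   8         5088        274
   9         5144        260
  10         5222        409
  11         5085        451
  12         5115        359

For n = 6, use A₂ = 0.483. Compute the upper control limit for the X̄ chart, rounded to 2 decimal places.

5281.54

X̄̄ = (5148 + 5177 + 5129 + 5120 + 5123 + 5090 + 5146 + 5088 + 5144 + 5222 + 5085 + 5115) / 12 = 61587.0000 / 12 = 5132.2500
R̄ = (254 + 294 + 465 + 372 + 149 + 199 + 223 + 274 + 260 + 409 + 451 + 359) / 12 = 3709.0000 / 12 = 309.0833
UCL = X̄̄ + A₂·R̄ = 5132.2500 + 0.483 × 309.0833 = 5281.5373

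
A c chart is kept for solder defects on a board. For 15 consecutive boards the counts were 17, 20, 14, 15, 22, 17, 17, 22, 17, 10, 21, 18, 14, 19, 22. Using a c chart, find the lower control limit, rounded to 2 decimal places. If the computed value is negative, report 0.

5.06

c̄ = (17 + 20 + 14 + 15 + 22 + 17 + 17 + 22 + 17 + 10 + 21 + 18 + 14 + 19 + 22) / 15 = 265 / 15 = 17.6667
LCL = c̄ − 3√c̄ = 17.6667 − 3 × 4.2032 = 5.0571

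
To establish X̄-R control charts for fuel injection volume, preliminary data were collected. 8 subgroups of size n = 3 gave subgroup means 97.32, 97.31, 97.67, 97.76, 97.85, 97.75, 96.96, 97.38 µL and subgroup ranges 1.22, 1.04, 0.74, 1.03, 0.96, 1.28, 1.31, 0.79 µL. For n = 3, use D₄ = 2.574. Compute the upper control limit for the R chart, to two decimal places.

2.69

R̄ = (1.22 + 1.04 + 0.74 + 1.03 + 0.96 + 1.28 + 1.31 + 0.79) / 8 = 8.3700 / 8 = 1.0463
UCL_R = D₄·R̄ = 2.574 × 1.0463 = 2.6930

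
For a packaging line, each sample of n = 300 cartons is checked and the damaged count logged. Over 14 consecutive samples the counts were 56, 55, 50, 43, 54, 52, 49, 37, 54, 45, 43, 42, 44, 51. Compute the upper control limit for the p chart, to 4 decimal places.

0.2243

p̄ = Σdᵢ / (k·n) = 675 / (14 × 300) = 0.16071
UCL = p̄ + 3·√(p̄(1−p̄)/n) = 0.16071 + 3 × √(0.16071×0.83929/300) = 0.16071 + 3 × 0.02120 = 0.22433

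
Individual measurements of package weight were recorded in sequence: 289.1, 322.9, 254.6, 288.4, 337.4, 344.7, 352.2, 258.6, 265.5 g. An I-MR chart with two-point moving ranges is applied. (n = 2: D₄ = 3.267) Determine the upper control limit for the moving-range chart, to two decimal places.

Moving ranges: 33.8, 68.3, 33.8, 49.0, 7.3, 7.5, 93.6, 6.9; M̄R̄ = 300.2000 / 8 = 37.5250
UCL_MR = D₄·M̄R̄ = 3.267 × 37.5250 = 122.5942

122.59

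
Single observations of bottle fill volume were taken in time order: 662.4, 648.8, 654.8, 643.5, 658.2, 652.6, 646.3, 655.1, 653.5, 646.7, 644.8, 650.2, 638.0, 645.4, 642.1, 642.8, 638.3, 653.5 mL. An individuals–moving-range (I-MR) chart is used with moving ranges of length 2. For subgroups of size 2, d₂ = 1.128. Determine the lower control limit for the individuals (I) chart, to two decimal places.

X̄ = (662.4 + 648.8 + 654.8 + 643.5 + 658.2 + 652.6 + 646.3 + 655.1 + 653.5 + 646.7 + 644.8 + 650.2 + 638.0 + 645.4 + 642.1 + 642.8 + 638.3 + 653.5) / 18 = 648.7222
Moving ranges: 13.6, 6.0, 11.3, 14.7, 5.6, 6.3, 8.8, 1.6, 6.8, 1.9, 5.4, 12.2, 7.4, 3.3, 0.7, 4.5, 15.2; M̄R̄ = 125.3000 / 17 = 7.3706
LCL = X̄ − 3·M̄R̄/d₂ = 648.7222 − 3 × 7.3706 / 1.128 = 629.1196

629.12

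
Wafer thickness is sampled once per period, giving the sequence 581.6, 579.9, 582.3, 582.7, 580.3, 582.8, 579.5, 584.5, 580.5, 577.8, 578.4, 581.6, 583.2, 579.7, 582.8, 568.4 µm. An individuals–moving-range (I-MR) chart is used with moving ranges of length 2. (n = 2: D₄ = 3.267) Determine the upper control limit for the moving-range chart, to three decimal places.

11.064

Moving ranges: 1.7, 2.4, 0.4, 2.4, 2.5, 3.3, 5.0, 4.0, 2.7, 0.6, 3.2, 1.6, 3.5, 3.1, 14.4; M̄R̄ = 50.8000 / 15 = 3.3867
UCL_MR = D₄·M̄R̄ = 3.267 × 3.3867 = 11.0642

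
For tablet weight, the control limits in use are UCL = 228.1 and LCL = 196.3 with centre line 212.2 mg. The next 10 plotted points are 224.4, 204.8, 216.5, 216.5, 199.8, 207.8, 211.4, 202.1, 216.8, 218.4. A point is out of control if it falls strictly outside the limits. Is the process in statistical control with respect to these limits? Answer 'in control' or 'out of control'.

in control

All 10 points lie within [196.3, 228.1].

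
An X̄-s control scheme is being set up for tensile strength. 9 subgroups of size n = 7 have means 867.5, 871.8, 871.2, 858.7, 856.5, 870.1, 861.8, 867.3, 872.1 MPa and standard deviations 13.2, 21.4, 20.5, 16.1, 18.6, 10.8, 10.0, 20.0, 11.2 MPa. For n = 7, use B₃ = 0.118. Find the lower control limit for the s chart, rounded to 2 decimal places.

1.86

s̄ = (13.2 + 21.4 + 20.5 + 16.1 + 18.6 + 10.8 + 10.0 + 20.0 + 11.2) / 9 = 15.7556
LCL_s = B₃·s̄ = 0.118 × 15.7556 = 1.8592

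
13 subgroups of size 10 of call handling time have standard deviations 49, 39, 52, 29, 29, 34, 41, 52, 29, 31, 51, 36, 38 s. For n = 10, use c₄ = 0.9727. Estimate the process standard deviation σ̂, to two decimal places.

40.33

s̄ = (49 + 39 + 52 + 29 + 29 + 34 + 41 + 52 + 29 + 31 + 51 + 36 + 38) / 13 = 39.2308
σ̂ = s̄ / c₄ = 39.2308 / 0.9727 = 40.3318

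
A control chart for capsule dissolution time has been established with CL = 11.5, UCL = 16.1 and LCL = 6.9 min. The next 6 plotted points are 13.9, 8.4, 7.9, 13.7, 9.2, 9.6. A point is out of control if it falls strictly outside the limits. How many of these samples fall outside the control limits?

0

All 6 points lie within [6.9, 16.1].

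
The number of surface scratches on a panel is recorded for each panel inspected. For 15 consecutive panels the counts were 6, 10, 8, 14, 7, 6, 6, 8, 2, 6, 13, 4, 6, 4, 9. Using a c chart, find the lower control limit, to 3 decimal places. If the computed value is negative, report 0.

0.000

c̄ = (6 + 10 + 8 + 14 + 7 + 6 + 6 + 8 + 2 + 6 + 13 + 4 + 6 + 4 + 9) / 15 = 109 / 15 = 7.2667
LCL = c̄ − 3√c̄ = 7.2667 − 3 × 2.6957 = -0.8204 → 0 (cannot be negative)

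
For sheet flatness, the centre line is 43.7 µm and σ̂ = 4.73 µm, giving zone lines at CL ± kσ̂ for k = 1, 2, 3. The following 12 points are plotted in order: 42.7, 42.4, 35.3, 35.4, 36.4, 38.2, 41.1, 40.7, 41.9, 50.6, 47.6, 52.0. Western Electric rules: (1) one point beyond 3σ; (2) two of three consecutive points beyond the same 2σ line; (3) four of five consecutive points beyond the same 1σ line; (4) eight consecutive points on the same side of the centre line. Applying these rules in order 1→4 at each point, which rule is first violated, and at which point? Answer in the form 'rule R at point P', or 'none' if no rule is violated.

rule 3 at point 6

Zone of each point (C = within 1σ̂, B = 1σ̂–2σ̂, A = 2σ̂–3σ̂, * = beyond 3σ̂; sign = side of CL): 1:-C, 2:-C, 3:-B, 4:-B, 5:-B, 6:-B, 7:-C, 8:-C, 9:-C, 10:+B, 11:+C, 12:+B
Rule 3 (four of five consecutive points beyond the same 1σ limit) is satisfied at point 6.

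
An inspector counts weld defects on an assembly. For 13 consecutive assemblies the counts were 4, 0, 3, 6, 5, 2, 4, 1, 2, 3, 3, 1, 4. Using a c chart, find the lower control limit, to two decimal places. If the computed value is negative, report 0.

c̄ = (4 + 0 + 3 + 6 + 5 + 2 + 4 + 1 + 2 + 3 + 3 + 1 + 4) / 13 = 38 / 13 = 2.9231
LCL = c̄ − 3√c̄ = 2.9231 − 3 × 1.7097 = -2.2060 → 0 (cannot be negative)

0.00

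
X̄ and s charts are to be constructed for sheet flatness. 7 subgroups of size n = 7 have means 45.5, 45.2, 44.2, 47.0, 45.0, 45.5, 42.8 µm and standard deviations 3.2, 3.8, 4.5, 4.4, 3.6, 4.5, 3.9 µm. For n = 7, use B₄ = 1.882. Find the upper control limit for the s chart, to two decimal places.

s̄ = (3.2 + 3.8 + 4.5 + 4.4 + 3.6 + 4.5 + 3.9) / 7 = 3.9857
UCL_s = B₄·s̄ = 1.882 × 3.9857 = 7.5011

7.50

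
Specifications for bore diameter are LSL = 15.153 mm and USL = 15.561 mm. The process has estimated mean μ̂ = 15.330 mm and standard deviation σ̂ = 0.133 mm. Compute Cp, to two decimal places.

Cp = (USL − LSL) / (6σ̂) = (15.561 − 15.153) / (6 × 0.133) = 0.4080 / 0.7980 = 0.5113

0.51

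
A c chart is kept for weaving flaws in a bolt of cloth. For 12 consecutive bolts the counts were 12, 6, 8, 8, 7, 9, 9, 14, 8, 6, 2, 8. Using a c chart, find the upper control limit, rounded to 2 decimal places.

c̄ = (12 + 6 + 8 + 8 + 7 + 9 + 9 + 14 + 8 + 6 + 2 + 8) / 12 = 97 / 12 = 8.0833
UCL = c̄ + 3√c̄ = 8.0833 + 3 × √8.0833 = 8.0833 + 3 × 2.8431 = 16.6127

16.61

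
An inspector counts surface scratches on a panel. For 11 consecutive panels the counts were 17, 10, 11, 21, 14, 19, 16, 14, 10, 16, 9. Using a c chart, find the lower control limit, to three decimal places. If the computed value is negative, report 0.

2.939

c̄ = (17 + 10 + 11 + 21 + 14 + 19 + 16 + 14 + 10 + 16 + 9) / 11 = 157 / 11 = 14.2727
LCL = c̄ − 3√c̄ = 14.2727 − 3 × 3.7779 = 2.9389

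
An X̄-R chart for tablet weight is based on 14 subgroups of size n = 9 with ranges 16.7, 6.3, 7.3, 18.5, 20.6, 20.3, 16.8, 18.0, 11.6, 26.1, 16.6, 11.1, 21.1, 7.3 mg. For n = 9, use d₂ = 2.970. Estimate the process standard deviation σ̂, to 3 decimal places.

5.250

R̄ = (16.7 + 6.3 + 7.3 + 18.5 + 20.6 + 20.3 + 16.8 + 18.0 + 11.6 + 26.1 + 16.6 + 11.1 + 21.1 + 7.3) / 14 = 15.5929
σ̂ = R̄ / d₂ = 15.5929 / 2.970 = 5.2501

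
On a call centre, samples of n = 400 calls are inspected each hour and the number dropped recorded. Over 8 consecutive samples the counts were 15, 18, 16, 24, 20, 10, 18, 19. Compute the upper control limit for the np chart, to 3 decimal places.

p̄ = Σdᵢ / (k·n) = 140 / (8 × 400) = 0.04375
UCL = np̄ + 3·√(np̄(1−p̄)) = 17.5000 + 3 × √(17.5000×0.95625) = 17.5000 + 3 × 4.0908 = 29.7723

29.772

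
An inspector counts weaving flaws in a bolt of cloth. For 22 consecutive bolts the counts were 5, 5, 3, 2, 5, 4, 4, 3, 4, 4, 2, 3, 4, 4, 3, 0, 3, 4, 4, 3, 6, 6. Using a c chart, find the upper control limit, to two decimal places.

9.44

c̄ = (5 + 5 + 3 + 2 + 5 + 4 + 4 + 3 + 4 + 4 + 2 + 3 + 4 + 4 + 3 + 0 + 3 + 4 + 4 + 3 + 6 + 6) / 22 = 81 / 22 = 3.6818
UCL = c̄ + 3√c̄ = 3.6818 + 3 × √3.6818 = 3.6818 + 3 × 1.9188 = 9.4382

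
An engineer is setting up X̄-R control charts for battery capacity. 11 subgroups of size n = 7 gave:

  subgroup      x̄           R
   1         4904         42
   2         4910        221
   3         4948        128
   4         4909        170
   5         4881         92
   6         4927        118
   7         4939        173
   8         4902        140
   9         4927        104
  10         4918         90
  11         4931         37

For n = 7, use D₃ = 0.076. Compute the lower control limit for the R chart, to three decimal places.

R̄ = (42 + 221 + 128 + 170 + 92 + 118 + 173 + 140 + 104 + 90 + 37) / 11 = 1315.0000 / 11 = 119.5455
LCL_R = D₃·R̄ = 0.076 × 119.5455 = 9.0855

9.085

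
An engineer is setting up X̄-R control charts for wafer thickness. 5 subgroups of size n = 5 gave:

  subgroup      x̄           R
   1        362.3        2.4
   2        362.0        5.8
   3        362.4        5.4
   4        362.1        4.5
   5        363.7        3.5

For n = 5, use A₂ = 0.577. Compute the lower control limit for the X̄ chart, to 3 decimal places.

360.007

X̄̄ = (362.3 + 362.0 + 362.4 + 362.1 + 363.7) / 5 = 1812.5000 / 5 = 362.5000
R̄ = (2.4 + 5.8 + 5.4 + 4.5 + 3.5) / 5 = 21.6000 / 5 = 4.3200
LCL = X̄̄ − A₂·R̄ = 362.5000 − 0.577 × 4.3200 = 360.0074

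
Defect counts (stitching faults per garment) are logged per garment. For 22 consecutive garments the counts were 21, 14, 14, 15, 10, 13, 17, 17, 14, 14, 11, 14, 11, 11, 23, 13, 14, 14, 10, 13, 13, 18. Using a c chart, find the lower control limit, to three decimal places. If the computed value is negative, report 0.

c̄ = (21 + 14 + 14 + 15 + 10 + 13 + 17 + 17 + 14 + 14 + 11 + 14 + 11 + 11 + 23 + 13 + 14 + 14 + 10 + 13 + 13 + 18) / 22 = 314 / 22 = 14.2727
LCL = c̄ − 3√c̄ = 14.2727 − 3 × 3.7779 = 2.9389

2.939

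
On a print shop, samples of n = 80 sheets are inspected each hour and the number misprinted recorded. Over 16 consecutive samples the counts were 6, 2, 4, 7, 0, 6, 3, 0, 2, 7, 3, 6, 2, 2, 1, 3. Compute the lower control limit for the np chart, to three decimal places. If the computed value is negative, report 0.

0.000

p̄ = Σdᵢ / (k·n) = 54 / (16 × 80) = 0.04219
LCL = np̄ − 3·√(np̄(1−p̄)) = 3.3750 − 3 × 1.7979 = -2.0188 → 0 (negative, so LCL = 0)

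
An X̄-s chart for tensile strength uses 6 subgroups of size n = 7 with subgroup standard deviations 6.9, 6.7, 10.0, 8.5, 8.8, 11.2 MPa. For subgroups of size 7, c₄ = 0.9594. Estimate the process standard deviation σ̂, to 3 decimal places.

9.051

s̄ = (6.9 + 6.7 + 10.0 + 8.5 + 8.8 + 11.2) / 6 = 8.6833
σ̂ = s̄ / c₄ = 8.6833 / 0.9594 = 9.0508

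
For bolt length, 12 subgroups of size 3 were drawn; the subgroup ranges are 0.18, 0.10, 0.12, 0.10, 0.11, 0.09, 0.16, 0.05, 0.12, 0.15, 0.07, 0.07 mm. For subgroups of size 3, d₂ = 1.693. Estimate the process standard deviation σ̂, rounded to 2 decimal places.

0.06

R̄ = (0.18 + 0.10 + 0.12 + 0.10 + 0.11 + 0.09 + 0.16 + 0.05 + 0.12 + 0.15 + 0.07 + 0.07) / 12 = 0.1100
σ̂ = R̄ / d₂ = 0.1100 / 1.693 = 0.0650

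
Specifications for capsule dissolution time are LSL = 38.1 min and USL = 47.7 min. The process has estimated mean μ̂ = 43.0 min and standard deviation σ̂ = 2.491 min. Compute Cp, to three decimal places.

0.642

Cp = (USL − LSL) / (6σ̂) = (47.7 − 38.1) / (6 × 2.491) = 9.6000 / 14.9460 = 0.6423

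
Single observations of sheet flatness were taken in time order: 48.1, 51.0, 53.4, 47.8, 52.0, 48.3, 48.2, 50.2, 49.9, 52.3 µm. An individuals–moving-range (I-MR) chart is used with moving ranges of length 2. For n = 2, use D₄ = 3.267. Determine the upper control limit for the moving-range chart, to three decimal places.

Moving ranges: 2.9, 2.4, 5.6, 4.2, 3.7, 0.1, 2.0, 0.3, 2.4; M̄R̄ = 23.6000 / 9 = 2.6222
UCL_MR = D₄·M̄R̄ = 3.267 × 2.6222 = 8.5668

8.567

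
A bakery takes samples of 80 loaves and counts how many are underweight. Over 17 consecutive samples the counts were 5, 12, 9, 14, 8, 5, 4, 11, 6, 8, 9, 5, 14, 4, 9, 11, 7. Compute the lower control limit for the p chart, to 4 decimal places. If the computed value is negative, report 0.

p̄ = Σdᵢ / (k·n) = 141 / (17 × 80) = 0.10368
LCL = p̄ − 3·√(p̄(1−p̄)/n) = 0.10368 − 3 × 0.03408 = 0.00143

0.0014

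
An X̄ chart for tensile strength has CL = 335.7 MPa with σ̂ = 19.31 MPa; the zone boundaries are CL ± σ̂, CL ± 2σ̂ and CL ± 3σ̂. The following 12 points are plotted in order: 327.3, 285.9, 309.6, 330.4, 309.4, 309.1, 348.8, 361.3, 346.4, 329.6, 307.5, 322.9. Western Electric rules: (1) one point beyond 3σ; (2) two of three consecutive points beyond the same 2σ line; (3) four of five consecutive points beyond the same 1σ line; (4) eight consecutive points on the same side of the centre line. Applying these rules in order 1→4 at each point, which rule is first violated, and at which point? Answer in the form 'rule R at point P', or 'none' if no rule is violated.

Zone of each point (C = within 1σ̂, B = 1σ̂–2σ̂, A = 2σ̂–3σ̂, * = beyond 3σ̂; sign = side of CL): 1:-C, 2:-A, 3:-B, 4:-C, 5:-B, 6:-B, 7:+C, 8:+B, 9:+C, 10:-C, 11:-B, 12:-C
Rule 3 (four of five consecutive points beyond the same 1σ limit) is satisfied at point 6.

rule 3 at point 6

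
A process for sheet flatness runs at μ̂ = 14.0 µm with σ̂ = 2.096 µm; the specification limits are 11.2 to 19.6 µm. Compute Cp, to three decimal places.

0.668

Cp = (USL − LSL) / (6σ̂) = (19.6 − 11.2) / (6 × 2.096) = 8.4000 / 12.5760 = 0.6679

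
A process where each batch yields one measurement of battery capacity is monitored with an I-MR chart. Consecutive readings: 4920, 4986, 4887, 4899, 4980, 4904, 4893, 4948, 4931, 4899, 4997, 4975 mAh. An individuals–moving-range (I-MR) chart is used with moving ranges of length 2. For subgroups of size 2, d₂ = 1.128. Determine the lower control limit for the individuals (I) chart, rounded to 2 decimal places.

4797.34

X̄ = (4920 + 4986 + 4887 + 4899 + 4980 + 4904 + 4893 + 4948 + 4931 + 4899 + 4997 + 4975) / 12 = 4934.9167
Moving ranges: 66, 99, 12, 81, 76, 11, 55, 17, 32, 98, 22; M̄R̄ = 569.0000 / 11 = 51.7273
LCL = X̄ − 3·M̄R̄/d₂ = 4934.9167 − 3 × 51.7273 / 1.128 = 4797.3441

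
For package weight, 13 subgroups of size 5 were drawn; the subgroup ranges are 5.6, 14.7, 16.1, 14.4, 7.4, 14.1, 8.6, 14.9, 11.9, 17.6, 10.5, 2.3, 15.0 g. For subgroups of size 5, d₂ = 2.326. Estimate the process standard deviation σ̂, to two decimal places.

R̄ = (5.6 + 14.7 + 16.1 + 14.4 + 7.4 + 14.1 + 8.6 + 14.9 + 11.9 + 17.6 + 10.5 + 2.3 + 15.0) / 13 = 11.7769
σ̂ = R̄ / d₂ = 11.7769 / 2.326 = 5.0632

5.06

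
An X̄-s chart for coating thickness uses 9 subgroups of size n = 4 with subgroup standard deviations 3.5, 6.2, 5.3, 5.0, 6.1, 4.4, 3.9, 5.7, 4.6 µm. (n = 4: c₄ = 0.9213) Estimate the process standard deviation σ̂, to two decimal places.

5.39

s̄ = (3.5 + 6.2 + 5.3 + 5.0 + 6.1 + 4.4 + 3.9 + 5.7 + 4.6) / 9 = 4.9667
σ̂ = s̄ / c₄ = 4.9667 / 0.9213 = 5.3909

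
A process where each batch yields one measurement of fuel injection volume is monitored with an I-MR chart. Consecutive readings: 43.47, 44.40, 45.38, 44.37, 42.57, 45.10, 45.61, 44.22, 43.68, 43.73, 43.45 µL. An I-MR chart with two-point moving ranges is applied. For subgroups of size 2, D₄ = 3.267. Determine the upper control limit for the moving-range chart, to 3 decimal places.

Moving ranges: 0.93, 0.98, 1.01, 1.80, 2.53, 0.51, 1.39, 0.54, 0.05, 0.28; M̄R̄ = 10.0200 / 10 = 1.0020
UCL_MR = D₄·M̄R̄ = 3.267 × 1.0020 = 3.2735

3.274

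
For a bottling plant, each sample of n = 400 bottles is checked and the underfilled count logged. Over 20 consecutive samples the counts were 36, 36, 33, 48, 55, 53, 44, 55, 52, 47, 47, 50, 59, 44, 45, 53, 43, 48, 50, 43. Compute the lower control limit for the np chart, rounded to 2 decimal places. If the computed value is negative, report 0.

p̄ = Σdᵢ / (k·n) = 941 / (20 × 400) = 0.11762
LCL = np̄ − 3·√(np̄(1−p̄)) = 47.0500 − 3 × 6.4433 = 27.7202

27.72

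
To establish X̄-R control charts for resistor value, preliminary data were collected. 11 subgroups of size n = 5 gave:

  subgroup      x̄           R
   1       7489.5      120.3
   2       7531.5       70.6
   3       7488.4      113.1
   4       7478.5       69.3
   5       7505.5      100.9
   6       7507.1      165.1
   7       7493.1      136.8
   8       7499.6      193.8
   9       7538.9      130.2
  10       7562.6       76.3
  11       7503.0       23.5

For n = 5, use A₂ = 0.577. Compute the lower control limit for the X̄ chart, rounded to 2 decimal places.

X̄̄ = (7489.5 + 7531.5 + 7488.4 + 7478.5 + 7505.5 + 7507.1 + 7493.1 + 7499.6 + 7538.9 + 7562.6 + 7503.0) / 11 = 82597.7000 / 11 = 7508.8818
R̄ = (120.3 + 70.6 + 113.1 + 69.3 + 100.9 + 165.1 + 136.8 + 193.8 + 130.2 + 76.3 + 23.5) / 11 = 1199.9000 / 11 = 109.0818
LCL = X̄̄ − A₂·R̄ = 7508.8818 − 0.577 × 109.0818 = 7445.9416

7445.94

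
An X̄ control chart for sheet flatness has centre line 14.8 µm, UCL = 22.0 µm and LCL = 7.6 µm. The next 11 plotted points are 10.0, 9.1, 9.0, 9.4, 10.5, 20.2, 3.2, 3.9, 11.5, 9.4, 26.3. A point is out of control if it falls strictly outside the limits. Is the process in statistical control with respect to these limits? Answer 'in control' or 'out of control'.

out of control

Compare each point to [7.6, 22.0]: sample 7 = 3.2 < LCL; sample 8 = 3.9 < LCL; sample 11 = 26.3 > UCL.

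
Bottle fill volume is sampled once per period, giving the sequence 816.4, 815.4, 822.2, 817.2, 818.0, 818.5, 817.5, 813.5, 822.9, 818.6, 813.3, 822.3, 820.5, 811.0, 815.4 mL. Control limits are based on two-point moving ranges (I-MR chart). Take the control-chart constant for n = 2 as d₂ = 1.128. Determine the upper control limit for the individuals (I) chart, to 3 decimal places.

X̄ = (816.4 + 815.4 + 822.2 + 817.2 + 818.0 + 818.5 + 817.5 + 813.5 + 822.9 + 818.6 + 813.3 + 822.3 + 820.5 + 811.0 + 815.4) / 15 = 817.5133
Moving ranges: 1.0, 6.8, 5.0, 0.8, 0.5, 1.0, 4.0, 9.4, 4.3, 5.3, 9.0, 1.8, 9.5, 4.4; M̄R̄ = 62.8000 / 14 = 4.4857
UCL = X̄ + 3·M̄R̄/d₂ = 817.5133 + 3 × 4.4857 / 1.128 = 829.4434

829.443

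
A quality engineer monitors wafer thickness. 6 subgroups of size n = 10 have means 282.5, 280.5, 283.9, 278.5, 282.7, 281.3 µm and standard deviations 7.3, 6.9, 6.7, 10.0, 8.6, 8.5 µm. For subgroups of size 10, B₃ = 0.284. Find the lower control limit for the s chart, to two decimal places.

s̄ = (7.3 + 6.9 + 6.7 + 10.0 + 8.6 + 8.5) / 6 = 8.0000
LCL_s = B₃·s̄ = 0.284 × 8.0000 = 2.2720

2.27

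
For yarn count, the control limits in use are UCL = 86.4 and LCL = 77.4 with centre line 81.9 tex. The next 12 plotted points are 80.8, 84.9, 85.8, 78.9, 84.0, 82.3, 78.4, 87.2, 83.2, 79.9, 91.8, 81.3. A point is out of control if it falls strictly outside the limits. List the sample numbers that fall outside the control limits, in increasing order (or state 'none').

8, 11

Compare each point to [77.4, 86.4]: sample 8 = 87.2 > UCL; sample 11 = 91.8 > UCL.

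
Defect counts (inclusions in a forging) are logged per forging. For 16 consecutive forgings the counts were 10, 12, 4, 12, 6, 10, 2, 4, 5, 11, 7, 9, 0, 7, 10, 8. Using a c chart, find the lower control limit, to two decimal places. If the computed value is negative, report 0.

0.00

c̄ = (10 + 12 + 4 + 12 + 6 + 10 + 2 + 4 + 5 + 11 + 7 + 9 + 0 + 7 + 10 + 8) / 16 = 117 / 16 = 7.3125
LCL = c̄ − 3√c̄ = 7.3125 − 3 × 2.7042 = -0.8000 → 0 (cannot be negative)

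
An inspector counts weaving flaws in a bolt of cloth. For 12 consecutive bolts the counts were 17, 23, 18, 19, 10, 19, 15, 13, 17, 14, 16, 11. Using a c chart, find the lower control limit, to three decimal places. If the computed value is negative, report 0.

4.000

c̄ = (17 + 23 + 18 + 19 + 10 + 19 + 15 + 13 + 17 + 14 + 16 + 11) / 12 = 192 / 12 = 16.0000
LCL = c̄ − 3√c̄ = 16.0000 − 3 × 4.0000 = 4.0000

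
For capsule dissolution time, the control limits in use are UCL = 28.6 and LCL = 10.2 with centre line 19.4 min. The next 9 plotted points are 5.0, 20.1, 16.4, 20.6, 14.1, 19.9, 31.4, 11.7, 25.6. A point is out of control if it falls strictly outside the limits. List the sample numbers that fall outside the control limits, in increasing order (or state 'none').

Compare each point to [10.2, 28.6]: sample 1 = 5.0 < LCL; sample 7 = 31.4 > UCL.

1, 7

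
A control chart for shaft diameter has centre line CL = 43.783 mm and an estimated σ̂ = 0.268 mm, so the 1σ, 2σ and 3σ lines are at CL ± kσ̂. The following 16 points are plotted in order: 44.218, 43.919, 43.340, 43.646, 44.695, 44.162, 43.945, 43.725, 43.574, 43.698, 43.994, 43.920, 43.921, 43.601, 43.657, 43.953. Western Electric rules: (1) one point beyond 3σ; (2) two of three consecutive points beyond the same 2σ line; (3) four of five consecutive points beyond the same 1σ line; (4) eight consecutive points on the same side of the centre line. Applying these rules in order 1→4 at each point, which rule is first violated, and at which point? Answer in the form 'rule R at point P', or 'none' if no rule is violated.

Zone of each point (C = within 1σ̂, B = 1σ̂–2σ̂, A = 2σ̂–3σ̂, * = beyond 3σ̂; sign = side of CL): 1:+B, 2:+C, 3:-B, 4:-C, 5:+*, 6:+B, 7:+C, 8:-C, 9:-C, 10:-C, 11:+C, 12:+C, 13:+C, 14:-C, 15:-C, 16:+C
Rule 1 (one point beyond the 3σ limits) is satisfied at point 5.

rule 1 at point 5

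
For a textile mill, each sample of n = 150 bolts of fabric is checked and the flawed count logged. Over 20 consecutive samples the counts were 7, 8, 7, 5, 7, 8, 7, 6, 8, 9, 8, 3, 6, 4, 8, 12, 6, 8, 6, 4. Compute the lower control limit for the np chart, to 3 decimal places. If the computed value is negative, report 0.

p̄ = Σdᵢ / (k·n) = 137 / (20 × 150) = 0.04567
LCL = np̄ − 3·√(np̄(1−p̄)) = 6.8500 − 3 × 2.5568 = -0.8204 → 0 (negative, so LCL = 0)

0.000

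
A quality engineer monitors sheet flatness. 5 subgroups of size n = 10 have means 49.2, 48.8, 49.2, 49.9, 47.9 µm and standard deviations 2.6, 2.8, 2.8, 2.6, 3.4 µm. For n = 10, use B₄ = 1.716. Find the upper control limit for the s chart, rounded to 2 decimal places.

s̄ = (2.6 + 2.8 + 2.8 + 2.6 + 3.4) / 5 = 2.8400
UCL_s = B₄·s̄ = 1.716 × 2.8400 = 4.8734

4.87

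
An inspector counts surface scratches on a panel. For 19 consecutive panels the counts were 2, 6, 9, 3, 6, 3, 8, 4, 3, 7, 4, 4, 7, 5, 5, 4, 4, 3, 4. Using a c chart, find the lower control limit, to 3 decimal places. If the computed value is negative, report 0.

c̄ = (2 + 6 + 9 + 3 + 6 + 3 + 8 + 4 + 3 + 7 + 4 + 4 + 7 + 5 + 5 + 4 + 4 + 3 + 4) / 19 = 91 / 19 = 4.7895
LCL = c̄ − 3√c̄ = 4.7895 − 3 × 2.1885 = -1.7760 → 0 (cannot be negative)

0.000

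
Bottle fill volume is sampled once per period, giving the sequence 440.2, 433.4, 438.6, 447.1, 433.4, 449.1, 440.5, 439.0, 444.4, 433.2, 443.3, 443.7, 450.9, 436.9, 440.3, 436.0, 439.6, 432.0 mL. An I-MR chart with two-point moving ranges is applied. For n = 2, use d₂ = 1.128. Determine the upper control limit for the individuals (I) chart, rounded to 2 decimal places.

459.99

X̄ = (440.2 + 433.4 + 438.6 + 447.1 + 433.4 + 449.1 + 440.5 + 439.0 + 444.4 + 433.2 + 443.3 + 443.7 + 450.9 + 436.9 + 440.3 + 436.0 + 439.6 + 432.0) / 18 = 440.0889
Moving ranges: 6.8, 5.2, 8.5, 13.7, 15.7, 8.6, 1.5, 5.4, 11.2, 10.1, 0.4, 7.2, 14.0, 3.4, 4.3, 3.6, 7.6; M̄R̄ = 127.2000 / 17 = 7.4824
UCL = X̄ + 3·M̄R̄/d₂ = 440.0889 + 3 × 7.4824 / 1.128 = 459.9888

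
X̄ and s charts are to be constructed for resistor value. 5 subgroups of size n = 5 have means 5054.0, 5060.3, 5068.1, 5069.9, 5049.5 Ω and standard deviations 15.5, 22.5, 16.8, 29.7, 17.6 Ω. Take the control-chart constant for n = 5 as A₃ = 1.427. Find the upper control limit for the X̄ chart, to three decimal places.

5089.499

X̄̄ = (5054.0 + 5060.3 + 5068.1 + 5069.9 + 5049.5) / 5 = 5060.3600
s̄ = (15.5 + 22.5 + 16.8 + 29.7 + 17.6) / 5 = 20.4200
UCL = X̄̄ + A₃·s̄ = 5060.3600 + 1.427 × 20.4200 = 5089.4993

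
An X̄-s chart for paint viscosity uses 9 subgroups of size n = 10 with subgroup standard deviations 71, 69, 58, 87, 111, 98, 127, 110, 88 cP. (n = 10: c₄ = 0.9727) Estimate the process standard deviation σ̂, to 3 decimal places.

s̄ = (71 + 69 + 58 + 87 + 111 + 98 + 127 + 110 + 88) / 9 = 91.0000
σ̂ = s̄ / c₄ = 91.0000 / 0.9727 = 93.5540

93.554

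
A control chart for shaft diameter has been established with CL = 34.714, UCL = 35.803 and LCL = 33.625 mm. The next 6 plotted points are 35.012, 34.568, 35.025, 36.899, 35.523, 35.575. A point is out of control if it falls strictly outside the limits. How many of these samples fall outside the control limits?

Compare each point to [33.625, 35.803]: sample 4 = 36.899 > UCL.

1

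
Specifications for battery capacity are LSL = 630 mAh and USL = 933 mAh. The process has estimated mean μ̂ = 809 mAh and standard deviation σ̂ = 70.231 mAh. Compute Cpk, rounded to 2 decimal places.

0.59

Cpu = (USL − μ̂) / (3σ̂) = (933 − 809) / (3 × 70.231) = 0.5885; Cpl = (μ̂ − LSL) / (3σ̂) = (809 − 630) / (3 × 70.231) = 0.8496; Cpk = min(Cpu, Cpl) = 0.5885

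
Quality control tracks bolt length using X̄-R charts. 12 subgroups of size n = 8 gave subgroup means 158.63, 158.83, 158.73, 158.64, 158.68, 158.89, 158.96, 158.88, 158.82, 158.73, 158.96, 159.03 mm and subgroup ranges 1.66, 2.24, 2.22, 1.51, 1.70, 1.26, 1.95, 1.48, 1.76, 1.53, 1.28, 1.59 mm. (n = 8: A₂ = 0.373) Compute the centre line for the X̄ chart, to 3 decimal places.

X̄̄ = (158.63 + 158.83 + 158.73 + 158.64 + 158.68 + 158.89 + 158.96 + 158.88 + 158.82 + 158.73 + 158.96 + 159.03) / 12 = 1905.7800 / 12 = 158.8150
CL = X̄̄ = 158.8150

158.815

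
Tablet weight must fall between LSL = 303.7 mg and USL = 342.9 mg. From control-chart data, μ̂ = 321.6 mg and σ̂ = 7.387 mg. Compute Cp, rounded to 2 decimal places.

0.88

Cp = (USL − LSL) / (6σ̂) = (342.9 − 303.7) / (6 × 7.387) = 39.2000 / 44.3220 = 0.8844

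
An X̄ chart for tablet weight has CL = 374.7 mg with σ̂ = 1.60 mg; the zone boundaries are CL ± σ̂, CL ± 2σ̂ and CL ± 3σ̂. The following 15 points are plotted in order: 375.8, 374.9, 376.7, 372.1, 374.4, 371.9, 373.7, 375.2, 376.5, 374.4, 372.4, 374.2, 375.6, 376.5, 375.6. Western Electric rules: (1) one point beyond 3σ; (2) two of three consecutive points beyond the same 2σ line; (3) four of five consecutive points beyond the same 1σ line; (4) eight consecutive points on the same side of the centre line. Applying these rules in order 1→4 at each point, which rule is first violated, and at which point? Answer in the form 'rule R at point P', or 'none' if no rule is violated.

none

Zone of each point (C = within 1σ̂, B = 1σ̂–2σ̂, A = 2σ̂–3σ̂, * = beyond 3σ̂; sign = side of CL): 1:+C, 2:+C, 3:+B, 4:-B, 5:-C, 6:-B, 7:-C, 8:+C, 9:+B, 10:-C, 11:-B, 12:-C, 13:+C, 14:+B, 15:+C
No rule fires across all 15 points.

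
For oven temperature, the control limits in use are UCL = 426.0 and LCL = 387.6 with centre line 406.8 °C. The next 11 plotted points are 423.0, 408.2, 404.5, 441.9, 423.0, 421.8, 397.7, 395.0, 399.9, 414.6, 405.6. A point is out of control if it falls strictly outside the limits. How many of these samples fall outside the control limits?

1

Compare each point to [387.6, 426.0]: sample 4 = 441.9 > UCL.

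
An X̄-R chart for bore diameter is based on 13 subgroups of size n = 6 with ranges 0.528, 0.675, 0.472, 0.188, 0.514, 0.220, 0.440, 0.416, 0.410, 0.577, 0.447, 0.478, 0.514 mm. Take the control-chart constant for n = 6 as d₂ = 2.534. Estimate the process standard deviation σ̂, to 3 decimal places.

0.178

R̄ = (0.528 + 0.675 + 0.472 + 0.188 + 0.514 + 0.220 + 0.440 + 0.416 + 0.410 + 0.577 + 0.447 + 0.478 + 0.514) / 13 = 0.4522
σ̂ = R̄ / d₂ = 0.4522 / 2.534 = 0.1785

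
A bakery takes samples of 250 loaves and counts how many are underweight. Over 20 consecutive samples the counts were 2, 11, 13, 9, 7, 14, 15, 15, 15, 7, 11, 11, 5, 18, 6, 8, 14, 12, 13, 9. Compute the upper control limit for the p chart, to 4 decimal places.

p̄ = Σdᵢ / (k·n) = 215 / (20 × 250) = 0.04300
UCL = p̄ + 3·√(p̄(1−p̄)/n) = 0.04300 + 3 × √(0.04300×0.95700/250) = 0.04300 + 3 × 0.01283 = 0.08149

0.0815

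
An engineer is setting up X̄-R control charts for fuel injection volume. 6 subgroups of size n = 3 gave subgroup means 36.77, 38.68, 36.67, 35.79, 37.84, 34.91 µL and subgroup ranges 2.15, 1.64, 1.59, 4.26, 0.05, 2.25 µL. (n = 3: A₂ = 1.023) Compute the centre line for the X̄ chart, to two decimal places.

36.78

X̄̄ = (36.77 + 38.68 + 36.67 + 35.79 + 37.84 + 34.91) / 6 = 220.6600 / 6 = 36.7767
CL = X̄̄ = 36.7767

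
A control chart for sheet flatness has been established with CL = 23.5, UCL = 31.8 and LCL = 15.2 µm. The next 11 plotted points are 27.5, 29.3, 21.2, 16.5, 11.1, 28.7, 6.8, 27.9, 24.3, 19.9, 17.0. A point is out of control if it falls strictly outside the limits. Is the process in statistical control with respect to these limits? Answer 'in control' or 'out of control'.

Compare each point to [15.2, 31.8]: sample 5 = 11.1 < LCL; sample 7 = 6.8 < LCL.

out of control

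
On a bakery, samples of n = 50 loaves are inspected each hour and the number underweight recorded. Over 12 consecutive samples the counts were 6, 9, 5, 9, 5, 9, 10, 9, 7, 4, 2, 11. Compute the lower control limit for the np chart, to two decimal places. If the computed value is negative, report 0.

0.00

p̄ = Σdᵢ / (k·n) = 86 / (12 × 50) = 0.14333
LCL = np̄ − 3·√(np̄(1−p̄)) = 7.1667 − 3 × 2.4778 = -0.2667 → 0 (negative, so LCL = 0)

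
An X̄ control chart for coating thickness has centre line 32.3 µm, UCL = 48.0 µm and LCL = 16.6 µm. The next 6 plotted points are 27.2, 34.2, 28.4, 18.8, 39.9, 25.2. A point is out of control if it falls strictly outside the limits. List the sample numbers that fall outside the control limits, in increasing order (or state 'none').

none

All 6 points lie within [16.6, 48.0].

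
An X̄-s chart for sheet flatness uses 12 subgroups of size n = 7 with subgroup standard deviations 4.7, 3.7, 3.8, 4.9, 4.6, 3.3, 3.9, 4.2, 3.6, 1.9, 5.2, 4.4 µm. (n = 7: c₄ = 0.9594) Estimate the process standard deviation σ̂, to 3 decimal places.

s̄ = (4.7 + 3.7 + 3.8 + 4.9 + 4.6 + 3.3 + 3.9 + 4.2 + 3.6 + 1.9 + 5.2 + 4.4) / 12 = 4.0167
σ̂ = s̄ / c₄ = 4.0167 / 0.9594 = 4.1866

4.187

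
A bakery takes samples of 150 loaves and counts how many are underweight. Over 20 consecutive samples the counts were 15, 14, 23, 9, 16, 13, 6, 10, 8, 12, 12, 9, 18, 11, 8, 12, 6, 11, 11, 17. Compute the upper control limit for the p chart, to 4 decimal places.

p̄ = Σdᵢ / (k·n) = 241 / (20 × 150) = 0.08033
UCL = p̄ + 3·√(p̄(1−p̄)/n) = 0.08033 + 3 × √(0.08033×0.91967/150) = 0.08033 + 3 × 0.02219 = 0.14691

0.1469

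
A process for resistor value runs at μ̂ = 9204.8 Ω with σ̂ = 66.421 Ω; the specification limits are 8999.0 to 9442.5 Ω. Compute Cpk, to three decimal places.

1.033

Cpu = (USL − μ̂) / (3σ̂) = (9442.5 − 9204.8) / (3 × 66.421) = 1.1929; Cpl = (μ̂ − LSL) / (3σ̂) = (9204.8 − 8999.0) / (3 × 66.421) = 1.0328; Cpk = min(Cpu, Cpl) = 1.0328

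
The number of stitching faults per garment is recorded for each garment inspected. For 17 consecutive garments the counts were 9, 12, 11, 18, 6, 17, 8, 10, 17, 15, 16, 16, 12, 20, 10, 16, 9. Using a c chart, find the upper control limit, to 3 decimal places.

23.900

c̄ = (9 + 12 + 11 + 18 + 6 + 17 + 8 + 10 + 17 + 15 + 16 + 16 + 12 + 20 + 10 + 16 + 9) / 17 = 222 / 17 = 13.0588
UCL = c̄ + 3√c̄ = 13.0588 + 3 × √13.0588 = 13.0588 + 3 × 3.6137 = 23.8999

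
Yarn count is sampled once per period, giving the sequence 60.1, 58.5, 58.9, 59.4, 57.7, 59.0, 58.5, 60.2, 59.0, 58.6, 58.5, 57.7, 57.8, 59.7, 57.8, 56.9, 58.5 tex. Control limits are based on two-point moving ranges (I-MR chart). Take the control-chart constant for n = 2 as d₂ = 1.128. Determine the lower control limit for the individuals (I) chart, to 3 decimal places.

55.876

X̄ = (60.1 + 58.5 + 58.9 + 59.4 + 57.7 + 59.0 + 58.5 + 60.2 + 59.0 + 58.6 + 58.5 + 57.7 + 57.8 + 59.7 + 57.8 + 56.9 + 58.5) / 17 = 58.6353
Moving ranges: 1.6, 0.4, 0.5, 1.7, 1.3, 0.5, 1.7, 1.2, 0.4, 0.1, 0.8, 0.1, 1.9, 1.9, 0.9, 1.6; M̄R̄ = 16.6000 / 16 = 1.0375
LCL = X̄ − 3·M̄R̄/d₂ = 58.6353 − 3 × 1.0375 / 1.128 = 55.8760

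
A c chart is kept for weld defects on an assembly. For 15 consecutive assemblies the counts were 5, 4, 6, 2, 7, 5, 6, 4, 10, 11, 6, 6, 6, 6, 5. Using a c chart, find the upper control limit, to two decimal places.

c̄ = (5 + 4 + 6 + 2 + 7 + 5 + 6 + 4 + 10 + 11 + 6 + 6 + 6 + 6 + 5) / 15 = 89 / 15 = 5.9333
UCL = c̄ + 3√c̄ = 5.9333 + 3 × √5.9333 = 5.9333 + 3 × 2.4358 = 13.2409

13.24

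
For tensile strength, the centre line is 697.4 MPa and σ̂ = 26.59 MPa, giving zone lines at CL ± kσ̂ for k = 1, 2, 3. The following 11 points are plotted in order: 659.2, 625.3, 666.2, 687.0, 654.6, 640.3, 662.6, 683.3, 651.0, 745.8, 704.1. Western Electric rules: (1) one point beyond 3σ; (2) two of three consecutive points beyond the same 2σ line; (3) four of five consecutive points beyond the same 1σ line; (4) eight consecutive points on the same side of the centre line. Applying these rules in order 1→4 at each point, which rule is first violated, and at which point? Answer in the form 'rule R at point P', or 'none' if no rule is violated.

Zone of each point (C = within 1σ̂, B = 1σ̂–2σ̂, A = 2σ̂–3σ̂, * = beyond 3σ̂; sign = side of CL): 1:-B, 2:-A, 3:-B, 4:-C, 5:-B, 6:-A, 7:-B, 8:-C, 9:-B, 10:+B, 11:+C
Rule 3 (four of five consecutive points beyond the same 1σ limit) is satisfied at point 5.

rule 3 at point 5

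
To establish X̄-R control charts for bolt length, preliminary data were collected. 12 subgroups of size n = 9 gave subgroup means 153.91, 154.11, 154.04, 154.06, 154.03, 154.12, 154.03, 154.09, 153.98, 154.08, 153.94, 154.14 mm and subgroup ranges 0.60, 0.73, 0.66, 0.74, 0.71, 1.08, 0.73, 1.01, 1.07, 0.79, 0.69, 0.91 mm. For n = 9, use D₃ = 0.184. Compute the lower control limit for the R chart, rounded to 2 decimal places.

0.15

R̄ = (0.60 + 0.73 + 0.66 + 0.74 + 0.71 + 1.08 + 0.73 + 1.01 + 1.07 + 0.79 + 0.69 + 0.91) / 12 = 9.7200 / 12 = 0.8100
LCL_R = D₃·R̄ = 0.184 × 0.8100 = 0.1490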